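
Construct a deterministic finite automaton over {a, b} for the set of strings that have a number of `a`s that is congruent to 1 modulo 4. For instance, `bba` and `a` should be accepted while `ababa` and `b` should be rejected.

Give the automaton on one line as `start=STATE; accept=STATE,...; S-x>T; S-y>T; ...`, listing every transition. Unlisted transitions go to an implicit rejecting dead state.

start=q0; accept=q1; q0-a>q1; q0-b>q0; q1-a>q2; q1-b>q1; q2-a>q3; q2-b>q2; q3-a>q0; q3-b>q3

The only thing that matters is how many `a`s have appeared, reduced mod 4. Use one state per residue: q0 for 0, …, q3 for 3. Reading `a` moves to the next residue; anything else stays put. q1 is accepting.
A 4-state machine:
        a   b  
>  q0   q1  q0 
 * q1   q2  q1 
   q2   q3  q2 
   q3   q0  q3 
(> = start, * = accepting)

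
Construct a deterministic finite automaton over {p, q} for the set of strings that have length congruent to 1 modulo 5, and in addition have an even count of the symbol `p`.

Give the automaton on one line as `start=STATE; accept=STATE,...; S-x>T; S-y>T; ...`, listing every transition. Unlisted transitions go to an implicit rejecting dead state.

start=s0; accept=s2; s0-p>s1; s0-q>s2; s1-p>s3; s1-q>s4; s2-p>s4; s2-q>s3; s3-p>s5; s3-q>s6; s4-p>s6; s4-q>s5; s5-p>s7; s5-q>s8; s6-p>s8; s6-q>s7; s7-p>s9; s7-q>s0; s8-p>s0; s8-q>s9; s9-p>s2; s9-q>s1

Handle the two conditions separately and then intersect. The first has 5 states tracking the input length modulo 5; the second has 2 states tracking the count of `p`s modulo 2. A product state is a pair (one from each), accepting exactly when both do.
10 states suffice.
        p   q  
>  s0   s1  s2 
   s1   s3  s4 
 * s2   s4  s3 
   s3   s5  s6 
   s4   s6  s5 
   s5   s7  s8 
   s6   s8  s7 
   s7   s9  s0 
   s8   s0  s9 
   s9   s2  s1 
(> = start, * = accepting)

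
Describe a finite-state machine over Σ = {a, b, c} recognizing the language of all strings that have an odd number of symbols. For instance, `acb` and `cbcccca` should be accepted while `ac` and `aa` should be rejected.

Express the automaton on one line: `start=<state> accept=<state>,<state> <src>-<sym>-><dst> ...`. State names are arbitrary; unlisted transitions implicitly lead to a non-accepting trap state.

Only the length mod 2 matters, so use a 2-cycle: from any state, every input symbol moves to the next state, wrapping q1 back to q0. Mark q1 accepting.
With 2 states:
        a   b   c  
>  q0   q1  q1  q1 
 * q1   q0  q0  q0 
(> = start, * = accepting)

start=q0 accept=q1 q0-a->q1 q0-b->q1 q0-c->q1 q1-a->q0 q1-b->q0 q1-c->q0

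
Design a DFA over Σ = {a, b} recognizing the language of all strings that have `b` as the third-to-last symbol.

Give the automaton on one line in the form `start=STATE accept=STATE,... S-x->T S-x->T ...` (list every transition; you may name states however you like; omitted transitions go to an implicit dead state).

start=q0 accept=q11,q12,q13,q14 q0-a->q1 q0-b->q2 q1-a->q3 q1-b->q4 q2-a->q5 q2-b->q6 q3-a->q7 q3-b->q8 q4-a->q9 q4-b->q10 q5-a->q11 q5-b->q12 q6-a->q13 q6-b->q14 q7-a->q7 q7-b->q8 q8-a->q9 q8-b->q10 q9-a->q11 q9-b->q12 q10-a->q13 q10-b->q14 q11-a->q7 q11-b->q8 q12-a->q9 q12-b->q10 q13-a->q11 q13-b->q12 q14-a->q13 q14-b->q14

Because acceptance depends on a position counted from the end, the machine has to buffer the most recent 3 symbols. Make each state the string of the last up-to-3 symbols read; on input `x` shift the window left and append `x`. Accept when the buffered window has length 3 and begins with `b`.
With 15 states:
          a    b  
>  q0     q1   q2 
   q1     q3   q4 
   q2     q5   q6 
   q3     q7   q8 
   q4     q9  q10 
   q5    q11  q12 
   q6    q13  q14 
   q7     q7   q8 
   q8     q9  q10 
   q9    q11  q12 
   q10   q13  q14 
 * q11    q7   q8 
 * q12    q9  q10 
 * q13   q11  q12 
 * q14   q13  q14 
(> = start, * = accepting)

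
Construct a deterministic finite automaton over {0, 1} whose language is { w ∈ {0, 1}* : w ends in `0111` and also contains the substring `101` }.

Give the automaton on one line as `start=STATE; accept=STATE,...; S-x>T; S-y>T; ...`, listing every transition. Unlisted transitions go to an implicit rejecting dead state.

start=S0; accept=S6; S0-0>S0; S0-1>S1; S1-0>S2; S1-1>S1; S2-0>S0; S2-1>S3; S3-0>S4; S3-1>S5; S4-0>S4; S4-1>S3; S5-0>S4; S5-1>S6; S6-0>S4; S6-1>S7; S7-0>S4; S7-1>S7

Run two small machines in parallel and take their product. The first has 5 states tracking how much of the suffix `0111` has currently been matched; the second has 4 states tracking whether and how much of `101` has been seen. A product state is a pair (one from each), accepting exactly when both do. Minimizing collapses redundant product states.
        0   1  
>  S0   S0  S1 
   S1   S2  S1 
   S2   S0  S3 
   S3   S4  S5 
   S4   S4  S3 
   S5   S4  S6 
 * S6   S4  S7 
   S7   S4  S7 
(> = start, * = accepting)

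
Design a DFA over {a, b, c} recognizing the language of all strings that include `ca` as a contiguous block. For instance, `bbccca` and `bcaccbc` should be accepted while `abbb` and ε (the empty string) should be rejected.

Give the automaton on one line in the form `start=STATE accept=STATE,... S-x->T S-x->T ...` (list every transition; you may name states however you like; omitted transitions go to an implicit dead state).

States S0..S1 record the length of the longest prefix of `ca` that matches the current input suffix. Reaching S2 means `ca` has been seen, and we stay there forever. Accept from S2.
        a   b   c  
>  S0   S0  S0  S1 
   S1   S2  S0  S1 
 * S2   S2  S2  S2 
(> = start, * = accepting)

start=S0 accept=S2 S0-a->S0 S0-b->S0 S0-c->S1 S1-a->S2 S1-b->S0 S1-c->S1 S2-a->S2 S2-b->S2 S2-c->S2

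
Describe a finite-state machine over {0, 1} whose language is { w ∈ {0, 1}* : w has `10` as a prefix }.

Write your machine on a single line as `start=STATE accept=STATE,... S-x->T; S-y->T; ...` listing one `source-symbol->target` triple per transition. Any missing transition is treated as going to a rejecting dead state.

start=q0; accept=q2; q0-0->q3; q0-1->q1; q1-0->q2; q1-1->q3; q2-0->q2; q2-1->q2; q3-0->q3; q3-1->q3

Walk along `10` while the input agrees: from q0 take `1` to q1, and so on. Any deviation drops to the rejecting sink q3. Once q2 is reached the prefix is confirmed and every continuation is accepted.
4 states suffice.
        0   1  
>  q0   q3  q1 
   q1   q2  q3 
 * q2   q2  q2 
   q3   q3  q3 
(> = start, * = accepting)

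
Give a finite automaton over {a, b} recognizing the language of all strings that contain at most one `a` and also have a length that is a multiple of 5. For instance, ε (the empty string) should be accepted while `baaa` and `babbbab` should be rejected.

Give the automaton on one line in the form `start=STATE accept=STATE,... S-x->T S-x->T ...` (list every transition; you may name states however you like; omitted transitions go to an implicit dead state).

start=s0 accept=s0,s10 s0-a->s1 s0-b->s2 s1-a->s3 s1-b->s4 s2-a->s4 s2-b->s5 s3-a->s3 s3-b->s3 s4-a->s3 s4-b->s6 s5-a->s6 s5-b->s7 s6-a->s3 s6-b->s8 s7-a->s8 s7-b->s9 s8-a->s3 s8-b->s10 s9-a->s10 s9-b->s0 s10-a->s3 s10-b->s1

Run two small machines in parallel and take their product. One (3 states) tracks the count of `a`s, saturating at 2; the other (5 states) tracks the input length modulo 5. Each combined state is a pair, one component from each; accept when both components accept. After merging equivalent states the machine shrinks.
An 11-state machine:
          a    b  
>* s0     s1   s2 
   s1     s3   s4 
   s2     s4   s5 
   s3     s3   s3 
   s4     s3   s6 
   s5     s6   s7 
   s6     s3   s8 
   s7     s8   s9 
   s8     s3  s10 
   s9    s10   s0 
 * s10    s3   s1 
(> = start, * = accepting)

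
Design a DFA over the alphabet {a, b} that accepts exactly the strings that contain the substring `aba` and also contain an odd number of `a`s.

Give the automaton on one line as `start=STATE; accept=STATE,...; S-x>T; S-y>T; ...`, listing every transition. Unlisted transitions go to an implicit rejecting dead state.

Run two small machines in parallel and take their product. The first has 4 states tracking whether and how much of `aba` has been seen; the second has 2 states tracking the count of `a`s modulo 2. A product state is a pair (one from each), accepting exactly when both do.
With 8 states:
        a   b  
>  q0   q1  q0 
   q1   q2  q3 
   q2   q1  q4 
   q3   q5  q6 
   q4   q7  q0 
   q5   q7  q5 
   q6   q2  q6 
 * q7   q5  q7 
(> = start, * = accepting)

start=q0; accept=q7; q0-a>q1; q0-b>q0; q1-a>q2; q1-b>q3; q2-a>q1; q2-b>q4; q3-a>q5; q3-b>q6; q4-a>q7; q4-b>q0; q5-a>q7; q5-b>q5; q6-a>q2; q6-b>q6; q7-a>q5; q7-b>q7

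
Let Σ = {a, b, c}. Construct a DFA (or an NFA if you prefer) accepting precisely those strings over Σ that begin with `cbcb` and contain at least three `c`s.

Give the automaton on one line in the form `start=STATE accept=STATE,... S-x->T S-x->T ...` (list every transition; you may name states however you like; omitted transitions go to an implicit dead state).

start=q0 accept=q6 q0-a->q1 q0-b->q1 q0-c->q2 q1-a->q1 q1-b->q1 q1-c->q1 q2-a->q1 q2-b->q3 q2-c->q1 q3-a->q1 q3-b->q1 q3-c->q4 q4-a->q1 q4-b->q5 q4-c->q1 q5-a->q5 q5-b->q5 q5-c->q6 q6-a->q6 q6-b->q6 q6-c->q6

Run two small machines in parallel and take their product. One (6 states) tracks whether the input so far still matches the prefix `cbcb`; the other (5 states) tracks the count of `c`s, saturating at 4. Each combined state is a pair, one component from each; accept when both components accept. Minimizing collapses redundant product states.
With 7 states:
        a   b   c  
>  q0   q1  q1  q2 
   q1   q1  q1  q1 
   q2   q1  q3  q1 
   q3   q1  q1  q4 
   q4   q1  q5  q1 
   q5   q5  q5  q6 
 * q6   q6  q6  q6 
(> = start, * = accepting)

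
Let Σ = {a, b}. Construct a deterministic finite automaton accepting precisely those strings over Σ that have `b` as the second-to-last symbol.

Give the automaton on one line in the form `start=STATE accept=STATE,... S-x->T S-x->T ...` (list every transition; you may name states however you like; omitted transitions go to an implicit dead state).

A DFA must remember the last 2 symbols (since which symbol is second-to-last isn't known until the input ends). Use one state per possible window of the last ≤2 symbols; accept from those whose window starts with `b`.
With 7 states:
        a   b  
>  s0   s1  s2 
   s1   s3  s4 
   s2   s5  s6 
   s3   s3  s4 
   s4   s5  s6 
 * s5   s3  s4 
 * s6   s5  s6 
(> = start, * = accepting)

start=s0 accept=s5,s6 s0-a->s1 s0-b->s2 s1-a->s3 s1-b->s4 s2-a->s5 s2-b->s6 s3-a->s3 s3-b->s4 s4-a->s5 s4-b->s6 s5-a->s3 s5-b->s4 s6-a->s5 s6-b->s6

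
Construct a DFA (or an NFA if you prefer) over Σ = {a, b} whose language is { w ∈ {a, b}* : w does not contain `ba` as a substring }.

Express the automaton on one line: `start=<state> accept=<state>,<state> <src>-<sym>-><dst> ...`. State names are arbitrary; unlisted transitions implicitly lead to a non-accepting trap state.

This is the complement of 'contains `ba`'. Use the same substring-matching states — q0 through q2 holding how much of `ba` has just been matched — but flip the accepting set: everything except the trap q2 accepts.
3 states suffice.
        a   b  
>* q0   q0  q1 
 * q1   q2  q1 
   q2   q2  q2 
(> = start, * = accepting)

start=q0 accept=q0,q1 q0-a->q0 q0-b->q1 q1-a->q2 q1-b->q1 q2-a->q2 q2-b->q2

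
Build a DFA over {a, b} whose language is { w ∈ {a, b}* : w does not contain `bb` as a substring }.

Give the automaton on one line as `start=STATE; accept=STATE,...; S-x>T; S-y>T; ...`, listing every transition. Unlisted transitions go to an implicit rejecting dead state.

This is the complement of 'contains `bb`'. Use the same substring-matching states — s0 through s2 holding how much of `bb` has just been matched — but flip the accepting set: everything except the trap s2 accepts.
        a   b  
>* s0   s0  s1 
 * s1   s0  s2 
   s2   s2  s2 
(> = start, * = accepting)

start=s0; accept=s0,s1; s0-a>s0; s0-b>s1; s1-a>s0; s1-b>s2; s2-a>s2; s2-b>s2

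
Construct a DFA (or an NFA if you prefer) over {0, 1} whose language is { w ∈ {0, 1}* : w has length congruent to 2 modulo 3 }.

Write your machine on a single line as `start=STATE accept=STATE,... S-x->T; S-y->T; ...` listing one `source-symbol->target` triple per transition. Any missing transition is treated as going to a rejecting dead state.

Count input length modulo 3: every symbol advances one step around the cycle A → B → C → A. Accept at C.
With 3 states:
       0  1 
>  A   B  B 
   B   C  C 
 * C   A  A 
(> = start, * = accepting)

start=A; accept=C; A-0->B; A-1->B; B-0->C; B-1->C; C-0->A; C-1->A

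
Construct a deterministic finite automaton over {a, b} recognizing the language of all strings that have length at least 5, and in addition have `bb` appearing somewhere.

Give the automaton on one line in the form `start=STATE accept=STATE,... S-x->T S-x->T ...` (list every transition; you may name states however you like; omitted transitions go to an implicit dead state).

Build one automaton per condition and run them in lockstep. The first has 7 states tracking the input length, saturating at 6; the second has 3 states tracking whether and how much of `bb` has been seen. A product state is a pair (one from each), accepting exactly when both do. After merging equivalent states the machine shrinks.
With 12 states:
          a    b  
>  q0     q1   q2 
   q1     q3   q4 
   q2     q3   q5 
   q3     q6   q7 
   q4     q6   q8 
   q5     q8   q8 
   q6     q6   q9 
   q7     q6  q10 
   q8    q10  q10 
   q9     q6  q11 
   q10   q11  q11 
 * q11   q11  q11 
(> = start, * = accepting)

start=q0 accept=q11 q0-a->q1 q0-b->q2 q1-a->q3 q1-b->q4 q2-a->q3 q2-b->q5 q3-a->q6 q3-b->q7 q4-a->q6 q4-b->q8 q5-a->q8 q5-b->q8 q6-a->q6 q6-b->q9 q7-a->q6 q7-b->q10 q8-a->q10 q8-b->q10 q9-a->q6 q9-b->q11 q10-a->q11 q10-b->q11 q11-a->q11 q11-b->q11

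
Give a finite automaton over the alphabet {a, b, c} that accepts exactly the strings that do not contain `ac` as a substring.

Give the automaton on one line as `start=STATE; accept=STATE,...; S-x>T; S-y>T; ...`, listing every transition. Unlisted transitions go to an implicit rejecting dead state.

start=q0; accept=q0,q1; q0-a>q1; q0-b>q0; q0-c>q0; q1-a>q1; q1-b>q0; q1-c>q2; q2-a>q2; q2-b>q2; q2-c>q2

This is the complement of 'contains `ac`'. Use the same substring-matching states — q0 through q2 holding how much of `ac` has just been matched — but flip the accepting set: everything except the trap q2 accepts.
        a   b   c  
>* q0   q1  q0  q0 
 * q1   q1  q0  q2 
   q2   q2  q2  q2 
(> = start, * = accepting)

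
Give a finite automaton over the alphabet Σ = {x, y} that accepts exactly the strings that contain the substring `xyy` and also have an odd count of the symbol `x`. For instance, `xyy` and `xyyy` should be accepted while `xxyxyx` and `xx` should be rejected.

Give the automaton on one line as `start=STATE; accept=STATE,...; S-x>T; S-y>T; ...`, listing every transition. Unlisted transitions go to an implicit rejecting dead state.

Run two small machines in parallel and take their product. The first has 4 states tracking whether and how much of `xyy` has been seen; the second has 2 states tracking the count of `x`s modulo 2. A product state is a pair (one from each), accepting exactly when both do.
7 states suffice.
        x   y  
>  s0   s1  s0 
   s1   s2  s3 
   s2   s1  s4 
   s3   s2  s5 
   s4   s1  s6 
 * s5   s6  s5 
   s6   s5  s6 
(> = start, * = accepting)

start=s0; accept=s5; s0-x>s1; s0-y>s0; s1-x>s2; s1-y>s3; s2-x>s1; s2-y>s4; s3-x>s2; s3-y>s5; s4-x>s1; s4-y>s6; s5-x>s6; s5-y>s5; s6-x>s5; s6-y>s6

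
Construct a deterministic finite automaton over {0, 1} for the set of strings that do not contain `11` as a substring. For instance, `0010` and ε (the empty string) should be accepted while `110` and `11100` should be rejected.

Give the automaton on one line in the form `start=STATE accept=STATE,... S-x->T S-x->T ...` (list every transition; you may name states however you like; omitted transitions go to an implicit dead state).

This is the complement of 'contains `11`'. Use the same substring-matching states — q0 through q2 holding how much of `11` has just been matched — but flip the accepting set: everything except the trap q2 accepts.
With 3 states:
        0   1  
>* q0   q0  q1 
 * q1   q0  q2 
   q2   q2  q2 
(> = start, * = accepting)

start=q0 accept=q0,q1 q0-0->q0 q0-1->q1 q1-0->q0 q1-1->q2 q2-0->q2 q2-1->q2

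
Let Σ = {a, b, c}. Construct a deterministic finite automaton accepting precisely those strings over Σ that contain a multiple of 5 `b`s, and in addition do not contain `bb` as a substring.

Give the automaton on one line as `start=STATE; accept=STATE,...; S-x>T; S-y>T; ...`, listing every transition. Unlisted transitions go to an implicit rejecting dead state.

Handle the two conditions separately and then intersect. The first has 5 states tracking the count of `b`s modulo 5; the second has 3 states tracking partial matches of the forbidden pattern `bb`. A product state is a pair (one from each), accepting exactly when both do.
          a    b    c  
>* s0     s0   s1   s0 
   s1     s2   s3   s2 
   s2     s2   s4   s2 
   s3     s3   s5   s3 
   s4     s6   s5   s6 
   s5     s5   s7   s5 
   s6     s6   s8   s6 
   s7     s7   s9   s7 
   s8    s10   s7  s10 
   s9     s9  s11   s9 
   s10   s10  s12  s10 
   s11   s11   s3  s11 
   s12   s13   s9  s13 
   s13   s13  s14  s13 
 * s14    s0  s11   s0 
(> = start, * = accepting)

start=s0; accept=s0,s14; s0-a>s0; s0-b>s1; s0-c>s0; s1-a>s2; s1-b>s3; s1-c>s2; s2-a>s2; s2-b>s4; s2-c>s2; s3-a>s3; s3-b>s5; s3-c>s3; s4-a>s6; s4-b>s5; s4-c>s6; s5-a>s5; s5-b>s7; s5-c>s5; s6-a>s6; s6-b>s8; s6-c>s6; s7-a>s7; s7-b>s9; s7-c>s7; s8-a>s10; s8-b>s7; s8-c>s10; s9-a>s9; s9-b>s11; s9-c>s9; s10-a>s10; s10-b>s12; s10-c>s10; s11-a>s11; s11-b>s3; s11-c>s11; s12-a>s13; s12-b>s9; s12-c>s13; s13-a>s13; s13-b>s14; s13-c>s13; s14-a>s0; s14-b>s11; s14-c>s0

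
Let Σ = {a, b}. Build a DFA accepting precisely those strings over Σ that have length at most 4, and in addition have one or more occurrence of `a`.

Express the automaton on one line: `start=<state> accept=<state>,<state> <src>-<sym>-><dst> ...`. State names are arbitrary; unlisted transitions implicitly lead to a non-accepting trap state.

Build one automaton per condition and run them in lockstep. One (6 states) tracks the input length, saturating at 5; the other (3 states) tracks the count of `a`s, saturating at 2. Each combined state is a pair, one component from each; accept when both components accept. Minimizing collapses redundant product states.
        a   b  
>  S0   S1  S2 
 * S1   S3  S3 
   S2   S3  S4 
 * S3   S5  S5 
   S4   S5  S6 
 * S5   S7  S7 
   S6   S7  S8 
 * S7   S8  S8 
   S8   S8  S8 
(> = start, * = accepting)

start=S0 accept=S1,S3,S5,S7 S0-a->S1 S0-b->S2 S1-a->S3 S1-b->S3 S2-a->S3 S2-b->S4 S3-a->S5 S3-b->S5 S4-a->S5 S4-b->S6 S5-a->S7 S5-b->S7 S6-a->S7 S6-b->S8 S7-a->S8 S7-b->S8 S8-a->S8 S8-b->S8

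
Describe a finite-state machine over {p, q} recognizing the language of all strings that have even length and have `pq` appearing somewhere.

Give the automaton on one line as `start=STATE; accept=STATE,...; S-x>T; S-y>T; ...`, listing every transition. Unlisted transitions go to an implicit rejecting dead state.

Handle the two conditions separately and then intersect. The first has 2 states tracking the input length modulo 2; the second has 3 states tracking whether and how much of `pq` has been seen. A product state is a pair (one from each), accepting exactly when both do.
With 6 states:
        p   q  
>  s0   s1  s2 
   s1   s3  s4 
   s2   s3  s0 
   s3   s1  s5 
 * s4   s5  s5 
   s5   s4  s4 
(> = start, * = accepting)

start=s0; accept=s4; s0-p>s1; s0-q>s2; s1-p>s3; s1-q>s4; s2-p>s3; s2-q>s0; s3-p>s1; s3-q>s5; s4-p>s5; s4-q>s5; s5-p>s4; s5-q>s4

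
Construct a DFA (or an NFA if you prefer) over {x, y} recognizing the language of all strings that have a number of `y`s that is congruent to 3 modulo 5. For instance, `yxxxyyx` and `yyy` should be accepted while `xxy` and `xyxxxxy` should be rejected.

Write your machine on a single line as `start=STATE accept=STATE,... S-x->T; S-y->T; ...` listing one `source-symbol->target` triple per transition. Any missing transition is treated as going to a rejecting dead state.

start=q0; accept=q3; q0-x->q0; q0-y->q1; q1-x->q1; q1-y->q2; q2-x->q2; q2-y->q3; q3-x->q3; q3-y->q4; q4-x->q4; q4-y->q0

Keep the running count of `y`s modulo 5: each `y` advances along the cycle q0 → q1 → q2 → q3 → q4 → q0 while other symbols loop. Accept at q3.
With 5 states:
        x   y  
>  q0   q0  q1 
   q1   q1  q2 
   q2   q2  q3 
 * q3   q3  q4 
   q4   q4  q0 
(> = start, * = accepting)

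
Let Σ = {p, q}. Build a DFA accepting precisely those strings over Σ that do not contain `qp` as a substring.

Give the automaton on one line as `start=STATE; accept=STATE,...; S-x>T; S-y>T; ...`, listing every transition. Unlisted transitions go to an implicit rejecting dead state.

Track partial matches of the forbidden pattern `qp`. State s2 is a dead state reached once `qp` has occurred; every other state accepts. s0 means no part of `qp` is currently matched.
        p   q  
>* s0   s0  s1 
 * s1   s2  s1 
   s2   s2  s2 
(> = start, * = accepting)

start=s0; accept=s0,s1; s0-p>s0; s0-q>s1; s1-p>s2; s1-q>s1; s2-p>s2; s2-q>s2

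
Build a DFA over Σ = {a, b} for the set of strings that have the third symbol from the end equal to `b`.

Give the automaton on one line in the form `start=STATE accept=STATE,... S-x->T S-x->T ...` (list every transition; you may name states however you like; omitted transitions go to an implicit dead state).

Because acceptance depends on a position counted from the end, the machine has to buffer the most recent 3 symbols. Make each state the string of the last up-to-3 symbols read; on input `x` shift the window left and append `x`. Accept when the buffered window has length 3 and begins with `b`.
15 states suffice.
          a    b  
>  q0     q1   q2 
   q1     q3   q4 
   q2     q5   q6 
   q3     q7   q8 
   q4     q9  q10 
   q5    q11  q12 
   q6    q13  q14 
   q7     q7   q8 
   q8     q9  q10 
   q9    q11  q12 
   q10   q13  q14 
 * q11    q7   q8 
 * q12    q9  q10 
 * q13   q11  q12 
 * q14   q13  q14 
(> = start, * = accepting)

start=q0 accept=q11,q12,q13,q14 q0-a->q1 q0-b->q2 q1-a->q3 q1-b->q4 q2-a->q5 q2-b->q6 q3-a->q7 q3-b->q8 q4-a->q9 q4-b->q10 q5-a->q11 q5-b->q12 q6-a->q13 q6-b->q14 q7-a->q7 q7-b->q8 q8-a->q9 q8-b->q10 q9-a->q11 q9-b->q12 q10-a->q13 q10-b->q14 q11-a->q7 q11-b->q8 q12-a->q9 q12-b->q10 q13-a->q11 q13-b->q12 q14-a->q13 q14-b->q14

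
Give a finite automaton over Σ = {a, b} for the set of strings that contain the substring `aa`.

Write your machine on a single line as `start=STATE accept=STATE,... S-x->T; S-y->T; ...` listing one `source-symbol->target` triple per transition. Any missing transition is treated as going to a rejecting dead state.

States S0..S1 record the length of the longest prefix of `aa` that matches the current input suffix. Reaching S2 means `aa` has been seen, and we stay there forever. Accept from S2.
        a   b  
>  S0   S1  S0 
   S1   S2  S0 
 * S2   S2  S2 
(> = start, * = accepting)

start=S0; accept=S2; S0-a->S1; S0-b->S0; S1-a->S2; S1-b->S0; S2-a->S2; S2-b->S2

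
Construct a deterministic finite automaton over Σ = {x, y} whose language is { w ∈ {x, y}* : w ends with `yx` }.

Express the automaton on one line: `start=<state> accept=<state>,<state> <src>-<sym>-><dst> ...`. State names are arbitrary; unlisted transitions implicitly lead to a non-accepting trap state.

start=S0 accept=S2 S0-x->S0 S0-y->S1 S1-x->S2 S1-y->S1 S2-x->S0 S2-y->S1

Remember how much of `yx` the current input suffix matches. State S0 means no match yet; S1 means the last symbol is `y`; S2 means the last 2 symbols are `yx`. Only S2 accepts. On a mismatch, fall back to the longest proper suffix that is still a prefix of `yx`.
With 3 states:
        x   y  
>  S0   S0  S1 
   S1   S2  S1 
 * S2   S0  S1 
(> = start, * = accepting)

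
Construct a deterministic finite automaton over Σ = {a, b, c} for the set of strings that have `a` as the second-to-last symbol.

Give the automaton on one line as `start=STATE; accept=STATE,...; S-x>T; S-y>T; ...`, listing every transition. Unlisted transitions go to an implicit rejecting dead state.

start=s0; accept=s4,s5,s6; s0-a>s1; s0-b>s2; s0-c>s3; s1-a>s4; s1-b>s5; s1-c>s6; s2-a>s7; s2-b>s8; s2-c>s9; s3-a>s10; s3-b>s11; s3-c>s12; s4-a>s4; s4-b>s5; s4-c>s6; s5-a>s7; s5-b>s8; s5-c>s9; s6-a>s10; s6-b>s11; s6-c>s12; s7-a>s4; s7-b>s5; s7-c>s6; s8-a>s7; s8-b>s8; s8-c>s9; s9-a>s10; s9-b>s11; s9-c>s12; s10-a>s4; s10-b>s5; s10-c>s6; s11-a>s7; s11-b>s8; s11-c>s9; s12-a>s10; s12-b>s11; s12-c>s12

Because acceptance depends on a position counted from the end, the machine has to buffer the most recent 2 symbols. Make each state the string of the last up-to-2 symbols read; on input `x` shift the window left and append `x`. Accept when the buffered window has length 2 and begins with `a`.
A 13-state machine:
          a    b    c  
>  s0     s1   s2   s3 
   s1     s4   s5   s6 
   s2     s7   s8   s9 
   s3    s10  s11  s12 
 * s4     s4   s5   s6 
 * s5     s7   s8   s9 
 * s6    s10  s11  s12 
   s7     s4   s5   s6 
   s8     s7   s8   s9 
   s9    s10  s11  s12 
   s10    s4   s5   s6 
   s11    s7   s8   s9 
   s12   s10  s11  s12 
(> = start, * = accepting)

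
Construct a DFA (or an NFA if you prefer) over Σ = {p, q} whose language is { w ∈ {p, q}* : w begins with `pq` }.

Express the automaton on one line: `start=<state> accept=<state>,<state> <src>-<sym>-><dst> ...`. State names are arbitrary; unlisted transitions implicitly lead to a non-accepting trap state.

Walk along `pq` while the input agrees: from S0 take `p` to S1, and so on. Any deviation drops to the rejecting sink S3. Once S2 is reached the prefix is confirmed and every continuation is accepted.
        p   q  
>  S0   S1  S3 
   S1   S3  S2 
 * S2   S2  S2 
   S3   S3  S3 
(> = start, * = accepting)

start=S0 accept=S2 S0-p->S1 S0-q->S3 S1-p->S3 S1-q->S2 S2-p->S2 S2-q->S2 S3-p->S3 S3-q->S3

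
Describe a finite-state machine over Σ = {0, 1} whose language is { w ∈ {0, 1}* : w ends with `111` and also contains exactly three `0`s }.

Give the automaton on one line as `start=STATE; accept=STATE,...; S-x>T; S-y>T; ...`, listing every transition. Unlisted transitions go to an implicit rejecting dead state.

Build one automaton per condition and run them in lockstep. One (4 states) tracks how much of the suffix `111` has currently been matched; the other (5 states) tracks the count of `0`s, saturating at 4. Each combined state is a pair, one component from each; accept when both components accept.
       0  1 
>  A   B  C 
   B   D  E 
   C   B  F 
   D   G  H 
   E   D  I 
   F   B  J 
   G   K  L 
   H   G  M 
   I   D  N 
   J   B  J 
   K   K  O 
   L   K  P 
   M   G  Q 
   N   D  N 
   O   K  R 
   P   K  S 
   Q   G  Q 
   R   K  T 
 * S   K  S 
   T   K  T 
(> = start, * = accepting)

start=A; accept=S; A-0>B; A-1>C; B-0>D; B-1>E; C-0>B; C-1>F; D-0>G; D-1>H; E-0>D; E-1>I; F-0>B; F-1>J; G-0>K; G-1>L; H-0>G; H-1>M; I-0>D; I-1>N; J-0>B; J-1>J; K-0>K; K-1>O; L-0>K; L-1>P; M-0>G; M-1>Q; N-0>D; N-1>N; O-0>K; O-1>R; P-0>K; P-1>S; Q-0>G; Q-1>Q; R-0>K; R-1>T; S-0>K; S-1>S; T-0>K; T-1>T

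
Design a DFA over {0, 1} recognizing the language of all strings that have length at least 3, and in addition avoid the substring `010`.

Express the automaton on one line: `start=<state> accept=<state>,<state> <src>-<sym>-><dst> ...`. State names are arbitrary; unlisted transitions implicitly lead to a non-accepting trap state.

Build one automaton per condition and run them in lockstep. The first has 5 states tracking the input length, saturating at 4; the second has 4 states tracking partial matches of the forbidden pattern `010`. A product state is a pair (one from each), accepting exactly when both do.
A 14-state machine:
       0  1 
>  A   B  C 
   B   D  E 
   C   D  F 
   D   G  H 
   E   I  J 
   F   G  J 
 * G   K  L 
 * H   M  N 
   I   M  M 
 * J   K  N 
 * K   K  L 
 * L   M  N 
   M   M  M 
 * N   K  N 
(> = start, * = accepting)

start=A accept=G,H,J,K,L,N A-0->B A-1->C B-0->D B-1->E C-0->D C-1->F D-0->G D-1->H E-0->I E-1->J F-0->G F-1->J G-0->K G-1->L H-0->M H-1->N I-0->M I-1->M J-0->K J-1->N K-0->K K-1->L L-0->M L-1->N M-0->M M-1->M N-0->K N-1->N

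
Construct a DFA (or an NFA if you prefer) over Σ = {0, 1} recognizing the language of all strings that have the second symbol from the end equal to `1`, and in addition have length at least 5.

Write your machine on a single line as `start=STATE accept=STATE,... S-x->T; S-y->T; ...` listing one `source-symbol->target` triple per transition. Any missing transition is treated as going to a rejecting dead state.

start=s0; accept=s5,s6; s0-0->s1; s0-1->s1; s1-0->s2; s1-1->s2; s2-0->s3; s2-1->s3; s3-0->s3; s3-1->s4; s4-0->s5; s4-1->s6; s5-0->s3; s5-1->s4; s6-0->s5; s6-1->s6

Run two small machines in parallel and take their product. One (7 states) tracks the last 2 symbols read; the other (7 states) tracks the input length, saturating at 6. Each combined state is a pair, one component from each; accept when both components accept. After merging equivalent states the machine shrinks.
7 states suffice.
        0   1  
>  s0   s1  s1 
   s1   s2  s2 
   s2   s3  s3 
   s3   s3  s4 
   s4   s5  s6 
 * s5   s3  s4 
 * s6   s5  s6 
(> = start, * = accepting)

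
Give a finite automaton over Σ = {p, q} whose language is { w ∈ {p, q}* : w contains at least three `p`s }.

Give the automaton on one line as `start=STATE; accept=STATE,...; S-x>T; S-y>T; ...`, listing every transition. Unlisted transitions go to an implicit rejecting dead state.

Count `p`s, saturating at 4: states S0 through S3 mean 0 through 3 `p`s seen; S4 means more than 3. Each `p` increments (capped at S4); other symbols loop. Accept from {S3, S4}.
With 5 states:
        p   q  
>  S0   S1  S0 
   S1   S2  S1 
   S2   S3  S2 
 * S3   S4  S3 
 * S4   S4  S4 
(> = start, * = accepting)

start=S0; accept=S3,S4; S0-p>S1; S0-q>S0; S1-p>S2; S1-q>S1; S2-p>S3; S2-q>S2; S3-p>S4; S3-q>S3; S4-p>S4; S4-q>S4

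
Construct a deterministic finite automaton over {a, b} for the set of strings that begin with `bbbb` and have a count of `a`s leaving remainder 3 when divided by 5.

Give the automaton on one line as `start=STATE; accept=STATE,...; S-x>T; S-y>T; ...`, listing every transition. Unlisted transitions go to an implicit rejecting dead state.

start=q0; accept=q8; q0-a>q1; q0-b>q2; q1-a>q1; q1-b>q1; q2-a>q1; q2-b>q3; q3-a>q1; q3-b>q4; q4-a>q1; q4-b>q5; q5-a>q6; q5-b>q5; q6-a>q7; q6-b>q6; q7-a>q8; q7-b>q7; q8-a>q9; q8-b>q8; q9-a>q5; q9-b>q9

Run two small machines in parallel and take their product. The first has 6 states tracking whether the input so far still matches the prefix `bbbb`; the second has 5 states tracking the count of `a`s modulo 5. A product state is a pair (one from each), accepting exactly when both do. After merging equivalent states the machine shrinks.
With 10 states:
        a   b  
>  q0   q1  q2 
   q1   q1  q1 
   q2   q1  q3 
   q3   q1  q4 
   q4   q1  q5 
   q5   q6  q5 
   q6   q7  q6 
   q7   q8  q7 
 * q8   q9  q8 
   q9   q5  q9 
(> = start, * = accepting)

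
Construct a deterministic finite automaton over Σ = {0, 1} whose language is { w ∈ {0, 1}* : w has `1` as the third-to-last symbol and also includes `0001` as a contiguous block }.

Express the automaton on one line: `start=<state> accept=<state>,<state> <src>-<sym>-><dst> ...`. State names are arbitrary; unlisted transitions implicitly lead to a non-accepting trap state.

Run two small machines in parallel and take their product. The first has 15 states tracking the last 3 symbols read; the second has 5 states tracking whether and how much of `0001` has been seen. A product state is a pair (one from each), accepting exactly when both do.
          0    1  
>  q0     q1   q2 
   q1     q3   q4 
   q2     q5   q6 
   q3     q7   q8 
   q4     q9  q10 
   q5    q11  q12 
   q6    q13  q14 
   q7     q7  q15 
   q8     q9  q10 
   q9    q11  q12 
   q10   q13  q14 
   q11    q7   q8 
   q12    q9  q10 
   q13   q11  q12 
   q14   q13  q14 
   q15   q16  q17 
   q16   q18  q19 
   q17   q20  q21 
 * q18   q22  q15 
 * q19   q16  q17 
 * q20   q18  q19 
 * q21   q20  q21 
   q22   q22  q15 
(> = start, * = accepting)

start=q0 accept=q18,q19,q20,q21 q0-0->q1 q0-1->q2 q1-0->q3 q1-1->q4 q2-0->q5 q2-1->q6 q3-0->q7 q3-1->q8 q4-0->q9 q4-1->q10 q5-0->q11 q5-1->q12 q6-0->q13 q6-1->q14 q7-0->q7 q7-1->q15 q8-0->q9 q8-1->q10 q9-0->q11 q9-1->q12 q10-0->q13 q10-1->q14 q11-0->q7 q11-1->q8 q12-0->q9 q12-1->q10 q13-0->q11 q13-1->q12 q14-0->q13 q14-1->q14 q15-0->q16 q15-1->q17 q16-0->q18 q16-1->q19 q17-0->q20 q17-1->q21 q18-0->q22 q18-1->q15 q19-0->q16 q19-1->q17 q20-0->q18 q20-1->q19 q21-0->q20 q21-1->q21 q22-0->q22 q22-1->q15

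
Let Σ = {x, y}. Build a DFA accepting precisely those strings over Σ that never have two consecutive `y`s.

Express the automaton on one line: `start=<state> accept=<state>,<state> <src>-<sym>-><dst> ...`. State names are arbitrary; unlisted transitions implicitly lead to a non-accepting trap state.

start=q0 accept=q0,q1 q0-x->q0 q0-y->q1 q1-x->q0 q1-y->q2 q2-x->q2 q2-y->q2

This is the complement of 'contains `yy`'. Use the same substring-matching states — q0 through q2 holding how much of `yy` has just been matched — but flip the accepting set: everything except the trap q2 accepts.
3 states suffice.
        x   y  
>* q0   q0  q1 
 * q1   q0  q2 
   q2   q2  q2 
(> = start, * = accepting)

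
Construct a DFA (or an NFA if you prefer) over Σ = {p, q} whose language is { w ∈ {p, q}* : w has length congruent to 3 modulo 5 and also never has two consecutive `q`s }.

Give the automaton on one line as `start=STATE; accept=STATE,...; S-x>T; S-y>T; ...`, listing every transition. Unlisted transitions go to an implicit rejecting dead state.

Build one automaton per condition and run them in lockstep. One (5 states) tracks the input length modulo 5; the other (3 states) tracks partial matches of the forbidden pattern `qq`. Each combined state is a pair, one component from each; accept when both components accept.
15 states suffice.
          p    q  
>  S0     S1   S2 
   S1     S3   S4 
   S2     S3   S5 
   S3     S6   S7 
   S4     S6   S8 
   S5     S8   S8 
 * S6     S9  S10 
 * S7     S9  S11 
   S8    S11  S11 
   S9     S0  S12 
   S10    S0  S13 
   S11   S13  S13 
   S12    S1  S14 
   S13   S14  S14 
   S14    S5   S5 
(> = start, * = accepting)

start=S0; accept=S6,S7; S0-p>S1; S0-q>S2; S1-p>S3; S1-q>S4; S2-p>S3; S2-q>S5; S3-p>S6; S3-q>S7; S4-p>S6; S4-q>S8; S5-p>S8; S5-q>S8; S6-p>S9; S6-q>S10; S7-p>S9; S7-q>S11; S8-p>S11; S8-q>S11; S9-p>S0; S9-q>S12; S10-p>S0; S10-q>S13; S11-p>S13; S11-q>S13; S12-p>S1; S12-q>S14; S13-p>S14; S13-q>S14; S14-p>S5; S14-q>S5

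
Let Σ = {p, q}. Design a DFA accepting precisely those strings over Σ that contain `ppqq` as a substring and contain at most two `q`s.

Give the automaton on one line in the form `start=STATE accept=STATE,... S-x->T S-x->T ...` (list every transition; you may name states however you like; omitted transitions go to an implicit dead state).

Handle the two conditions separately and then intersect. One (5 states) tracks whether and how much of `ppqq` has been seen; the other (4 states) tracks the count of `q`s, saturating at 3. Each combined state is a pair, one component from each; accept when both components accept. Minimizing collapses redundant product states.
A 6-state machine:
        p   q  
>  s0   s1  s2 
   s1   s3  s2 
   s2   s2  s2 
   s3   s3  s4 
   s4   s2  s5 
 * s5   s5  s2 
(> = start, * = accepting)

start=s0 accept=s5 s0-p->s1 s0-q->s2 s1-p->s3 s1-q->s2 s2-p->s2 s2-q->s2 s3-p->s3 s3-q->s4 s4-p->s2 s4-q->s5 s5-p->s5 s5-q->s2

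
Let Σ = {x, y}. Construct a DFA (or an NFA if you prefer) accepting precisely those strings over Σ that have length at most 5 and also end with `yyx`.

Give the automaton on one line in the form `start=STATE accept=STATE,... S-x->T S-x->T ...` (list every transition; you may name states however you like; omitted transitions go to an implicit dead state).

start=q0 accept=q9 q0-x->q1 q0-y->q2 q1-x->q3 q1-y->q4 q2-x->q3 q2-y->q5 q3-x->q6 q3-y->q7 q4-x->q6 q4-y->q8 q5-x->q9 q5-y->q8 q6-x->q6 q6-y->q6 q7-x->q6 q7-y->q10 q8-x->q9 q8-y->q10 q9-x->q6 q9-y->q6 q10-x->q9 q10-y->q6

Build one automaton per condition and run them in lockstep. One (7 states) tracks the input length, saturating at 6; the other (4 states) tracks how much of the suffix `yyx` has currently been matched. Each combined state is a pair, one component from each; accept when both components accept. After merging equivalent states the machine shrinks.
11 states suffice.
          x    y  
>  q0     q1   q2 
   q1     q3   q4 
   q2     q3   q5 
   q3     q6   q7 
   q4     q6   q8 
   q5     q9   q8 
   q6     q6   q6 
   q7     q6  q10 
   q8     q9  q10 
 * q9     q6   q6 
   q10    q9   q6 
(> = start, * = accepting)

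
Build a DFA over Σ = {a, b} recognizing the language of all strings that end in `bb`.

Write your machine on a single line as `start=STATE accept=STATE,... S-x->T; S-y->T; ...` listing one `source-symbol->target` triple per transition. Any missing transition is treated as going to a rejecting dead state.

Remember how much of `bb` the current input suffix matches. State q0 means no match yet; q1 means the last symbol is `b`; q2 means the last 2 symbols are `bb`. Only q2 accepts. On a mismatch, fall back to the longest proper suffix that is still a prefix of `bb`.
3 states suffice.
        a   b  
>  q0   q0  q1 
   q1   q0  q2 
 * q2   q0  q2 
(> = start, * = accepting)

start=q0; accept=q2; q0-a->q0; q0-b->q1; q1-a->q0; q1-b->q2; q2-a->q0; q2-b->q2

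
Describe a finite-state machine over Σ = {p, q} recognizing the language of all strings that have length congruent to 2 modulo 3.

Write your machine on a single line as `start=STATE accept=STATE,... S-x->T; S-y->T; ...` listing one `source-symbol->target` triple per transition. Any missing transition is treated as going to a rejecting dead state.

Only the length mod 3 matters, so use a 3-cycle: from any state, every input symbol moves to the next state, wrapping S2 back to S0. Mark S2 accepting.
3 states suffice.
        p   q  
>  S0   S1  S1 
   S1   S2  S2 
 * S2   S0  S0 
(> = start, * = accepting)

start=S0; accept=S2; S0-p->S1; S0-q->S1; S1-p->S2; S1-q->S2; S2-p->S0; S2-q->S0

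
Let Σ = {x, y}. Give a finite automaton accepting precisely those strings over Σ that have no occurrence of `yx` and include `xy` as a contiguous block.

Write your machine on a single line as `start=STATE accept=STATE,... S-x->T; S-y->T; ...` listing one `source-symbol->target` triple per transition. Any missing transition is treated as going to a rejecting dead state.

Handle the two conditions separately and then intersect. One (3 states) tracks partial matches of the forbidden pattern `yx`; the other (3 states) tracks whether and how much of `xy` has been seen. Each combined state is a pair, one component from each; accept when both components accept.
6 states suffice.
        x   y  
>  q0   q1  q2 
   q1   q1  q3 
   q2   q4  q2 
 * q3   q5  q3 
   q4   q4  q5 
   q5   q5  q5 
(> = start, * = accepting)

start=q0; accept=q3; q0-x->q1; q0-y->q2; q1-x->q1; q1-y->q3; q2-x->q4; q2-y->q2; q3-x->q5; q3-y->q3; q4-x->q4; q4-y->q5; q5-x->q5; q5-y->q5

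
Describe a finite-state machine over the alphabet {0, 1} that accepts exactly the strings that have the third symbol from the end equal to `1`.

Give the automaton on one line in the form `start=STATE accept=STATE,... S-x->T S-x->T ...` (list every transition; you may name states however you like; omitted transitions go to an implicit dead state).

A DFA must remember the last 3 symbols (since which symbol is third-to-last isn't known until the input ends). Use one state per possible window of the last ≤3 symbols; accept from those whose window starts with `1`.
          0    1  
>  q0     q1   q2 
   q1     q3   q4 
   q2     q5   q6 
   q3     q7   q8 
   q4     q9  q10 
   q5    q11  q12 
   q6    q13  q14 
   q7     q7   q8 
   q8     q9  q10 
   q9    q11  q12 
   q10   q13  q14 
 * q11    q7   q8 
 * q12    q9  q10 
 * q13   q11  q12 
 * q14   q13  q14 
(> = start, * = accepting)

start=q0 accept=q11,q12,q13,q14 q0-0->q1 q0-1->q2 q1-0->q3 q1-1->q4 q2-0->q5 q2-1->q6 q3-0->q7 q3-1->q8 q4-0->q9 q4-1->q10 q5-0->q11 q5-1->q12 q6-0->q13 q6-1->q14 q7-0->q7 q7-1->q8 q8-0->q9 q8-1->q10 q9-0->q11 q9-1->q12 q10-0->q13 q10-1->q14 q11-0->q7 q11-1->q8 q12-0->q9 q12-1->q10 q13-0->q11 q13-1->q12 q14-0->q13 q14-1->q14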